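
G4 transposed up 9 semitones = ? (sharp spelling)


Step by step:
G4: chromatic position 7 in octave 4 → absolute = 4×12 + 7 = 55
Transpose up 9: 55 + 9 = 64
64 = 5×12 + 4 → E in octave 5
Result = E5


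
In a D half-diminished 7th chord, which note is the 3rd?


Half-diminished 7th chord = root + minor 3rd + diminished 5th + minor 7th
Seventh chords stack in thirds, so the letter names are D-F-A-C
Root: D
Minor 3rd above D: F
Diminished 5th above D: Ab
Minor 7th above D: C
The 3rd = F


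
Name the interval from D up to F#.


Letter names: D → F spans 3 letter names → a 3rd
Semitones: D → F# = 4 half-steps
A 3rd of 4 semitones is a major 3rd
= major 3rd


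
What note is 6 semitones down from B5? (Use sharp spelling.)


Working:
B5: chromatic position 11 in octave 5 → absolute = 5×12 + 11 = 71
Transpose down 6: 71 - 6 = 65
65 = 5×12 + 5 → F in octave 5
Result = F5


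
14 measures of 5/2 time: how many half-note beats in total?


Reasoning:
Time signature 5/2: the bottom number 2 means the half note gets one count
The top number 5 means 5 half-note beats per measure
Total = 5 × 14 measures
= 70 half-note beats


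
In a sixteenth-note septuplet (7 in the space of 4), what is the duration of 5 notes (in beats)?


Let's work it out.
Septuplet: 7 notes occupy the space of 4 sixteenth notes
Space = 4 × 1/4 = 1 beat
Each septuplet note = 1 / 7 = 1/7 beats
5 notes = 5 × 1/7 = 5/7
= 5/7 beats


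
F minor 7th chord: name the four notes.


Solution.
Minor 7th chord = root + minor 3rd + perfect 5th + minor 7th
Seventh chords stack in thirds, so the letter names are F-A-C-E
Root: F
Minor 3rd above F: Ab
Perfect 5th above F: C
Minor 7th above F: Eb
Chord = F Ab C Eb


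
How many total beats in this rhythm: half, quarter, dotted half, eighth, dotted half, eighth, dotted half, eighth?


Beat values:
  half = 2 beats
  quarter = 1 beat
  dotted half = 3 beats
  eighth = 0.5 beats
  dotted half = 3 beats
  eighth = 0.5 beats
  dotted half = 3 beats
  eighth = 0.5 beats
Sum = 2 + 1 + 3 + 0.5 + 3 + 0.5 + 3 + 0.5
= 13.5 beats


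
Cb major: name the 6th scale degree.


Let's work it out.
Major scale pattern: W-W-H-W-W-W-H (2-2-1-2-2-2-1 semitones)
Starting from Cb:
  Cb + 2 semitones → Db
  Db + 2 semitones → Eb
  Eb + 1 semitone → Fb
  Fb + 2 semitones → Gb
  Gb + 2 semitones → Ab
  Ab + 2 semitones → Bb
  Bb + 1 semitone → Cb
Scale: Cb Db Eb Fb Gb Ab Bb
Degree 6 = Ab


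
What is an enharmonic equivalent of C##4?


Enharmonic notes sound the same pitch but are spelled with different letter names
C## and D name the same pitch class
= D4


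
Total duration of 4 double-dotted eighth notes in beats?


Base eighth note = 1/2 beats
Dot 1 adds half the previous value: +1/4
Dot 2 adds half the previous value: +1/8
One double-dotted eighth = 1/2 + 1/4 + 1/8 = 7/8
4 of them = 4 × 7/8 = 7/2
= 7/2 beats


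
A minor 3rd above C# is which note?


A 3rd spans 3 letter names, so from C we land on E
A minor 3rd = 3 semitones above C#
Spell E at that pitch: E
= E


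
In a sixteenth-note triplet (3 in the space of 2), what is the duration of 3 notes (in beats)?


Working:
Triplet: 3 notes occupy the space of 2 sixteenth notes
Space = 2 × 1/4 = 1/2 beats
Each triplet note = 1/2 / 3 = 1/6 beats
3 notes = 3 × 1/6 = 1/2
= 1/2 beats


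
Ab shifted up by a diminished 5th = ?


diminished 5th: 5 letter names, 6 semitones
Letter: A + 4 → E
Pitch: Ab + 6 semitones, spelled as an E → Ebb
= Ebb


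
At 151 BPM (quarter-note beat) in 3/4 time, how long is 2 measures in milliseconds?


Quarter-note beat duration = 60000 / 151 ms
Beats per measure (3/4) = 3
One measure = 3 × 60000 / 151 = 180000 / 151 ms
2 measures = 2 × 180000 / 151 = 360000 / 151
= 2384.1 ms


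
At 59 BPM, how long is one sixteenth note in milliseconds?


Reasoning:
One quarter-note beat = 60000 / BPM = 60000 / 59 ms
Sixteenth note = 1/4 × quarter note
Duration = 1/4 × 60000 / 59 = 15000 / 59
= 254.2 ms


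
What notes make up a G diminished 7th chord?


Working:
Diminished 7th chord = root + minor 3rd + diminished 5th + diminished 7th
Seventh chords stack in thirds, so the letter names are G-B-D-F
Root: G
Minor 3rd above G: Bb
Diminished 5th above G: Db
Diminished 7th above G: Fb
Chord = G Bb Db Fb


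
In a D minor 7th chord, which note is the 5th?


Working:
Minor 7th chord = root + minor 3rd + perfect 5th + minor 7th
Seventh chords stack in thirds, so the letter names are D-F-A-C
Root: D
Minor 3rd above D: F
Perfect 5th above D: A
Minor 7th above D: C
The 5th = A


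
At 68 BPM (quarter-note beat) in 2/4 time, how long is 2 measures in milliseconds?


Step by step:
Quarter-note beat duration = 60000 / 68 ms
Beats per measure (2/4) = 2
One measure = 2 × 60000 / 68 = 120000 / 68 ms
2 measures = 2 × 120000 / 68 = 240000 / 68
= 3529.4 ms


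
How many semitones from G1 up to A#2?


Absolute semitone position = octave×12 + chromatic position
G1: 1×12 + 7 = 19
A#2: 2×12 + 10 = 34
Difference = 34 - 19 = 15
= 15 semitones


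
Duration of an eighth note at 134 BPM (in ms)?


Reasoning:
One quarter-note beat = 60000 / BPM = 60000 / 134 ms
Eighth note = 1/2 × quarter note
Duration = 1/2 × 60000 / 134 = 30000 / 134
= 223.9 ms


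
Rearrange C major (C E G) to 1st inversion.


Let's work it out.
Root position: C E G
1st inversion: move root up an octave
Bass note: E
Notes (bottom to top) = E G C


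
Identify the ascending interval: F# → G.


Reasoning:
Letter names: F → G spans 2 letter names → a 2nd
Semitones: F# → G = 1 half-step
A 2nd of 1 semitone is a minor 2nd
= minor 2nd


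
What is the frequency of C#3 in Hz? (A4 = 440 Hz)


Reasoning:
f = 440 × 2^(n/12) where n = semitones from A4
C#3: -20 semitones from A4
f = 440 × 2^(-20/12)
f = 138.59 Hz


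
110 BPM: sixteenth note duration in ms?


One quarter-note beat = 60000 / BPM = 60000 / 110 ms
Sixteenth note = 1/4 × quarter note
Duration = 1/4 × 60000 / 110 = 15000 / 110
= 136.4 ms


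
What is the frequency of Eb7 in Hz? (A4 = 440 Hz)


f = 440 × 2^(n/12) where n = semitones from A4
Eb7: 30 semitones from A4
f = 440 × 2^(30/12)
f = 2489.02 Hz


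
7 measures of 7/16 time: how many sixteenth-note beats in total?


Time signature 7/16: the bottom number 16 means the sixteenth note gets one count
The top number 7 means 7 sixteenth-note beats per measure
Total = 7 × 7 measures
= 49 sixteenth-note beats


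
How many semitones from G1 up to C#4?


Reasoning:
Absolute semitone position = octave×12 + chromatic position
G1: 1×12 + 7 = 19
C#4: 4×12 + 1 = 49
Difference = 49 - 19 = 30
= 30 semitones


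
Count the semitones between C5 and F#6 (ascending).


Step by step:
Absolute semitone position = octave×12 + chromatic position
C5: 5×12 + 0 = 60
F#6: 6×12 + 6 = 78
Difference = 78 - 60 = 18
= 18 semitones


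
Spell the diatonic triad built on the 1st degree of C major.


C major scale: C D E F G A B
Diatonic triad on degree 1 stacks scale notes 1, 3, 5: C E G
C→E = 4 semitones; C→G = 7 semitones → major triad
= C E G (major)


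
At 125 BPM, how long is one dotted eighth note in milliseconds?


Let's work it out.
One quarter-note beat = 60000 / BPM = 60000 / 125 ms
Dotted eighth note = 3/4 × quarter note
Duration = 3/4 × 60000 / 125 = 45000 / 125
= 360.0 ms


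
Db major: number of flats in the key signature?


Working:
Flat major keys: C(0), F(1), Bb(2), Eb(3), Ab(4), Db(5), Gb(6), Cb(7)
Db major has 5 flats
Order of flats: Bb Eb Ab Db Gb Cb Fb → first 5: Bb, Eb, Ab, Db, Gb
= 5 flats


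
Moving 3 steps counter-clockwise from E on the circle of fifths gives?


Let's work it out.
Each counter-clockwise step moves down a perfect 5th (= up a perfect 4th)
From E: E → A → D → G
= G


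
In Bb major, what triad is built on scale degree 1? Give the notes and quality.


Working:
Bb major scale: Bb C D Eb F G A
Diatonic triad on degree 1 stacks scale notes 1, 3, 5: Bb D F
Bb→D = 4 semitones; Bb→F = 7 semitones → major triad
= Bb D F (major)


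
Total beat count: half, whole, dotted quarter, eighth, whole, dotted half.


Step by step:
Beat values:
  half = 2 beats
  whole = 4 beats
  dotted quarter = 1.5 beats
  eighth = 0.5 beats
  whole = 4 beats
  dotted half = 3 beats
Sum = 2 + 4 + 1.5 + 0.5 + 4 + 3
= 15 beats


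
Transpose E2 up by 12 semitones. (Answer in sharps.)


Working:
E2: chromatic position 4 in octave 2 → absolute = 2×12 + 4 = 28
Transpose up 12: 28 + 12 = 40
40 = 3×12 + 4 → E in octave 3
Result = E3


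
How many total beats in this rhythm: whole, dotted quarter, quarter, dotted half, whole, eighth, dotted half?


Beat values:
  whole = 4 beats
  dotted quarter = 1.5 beats
  quarter = 1 beat
  dotted half = 3 beats
  whole = 4 beats
  eighth = 0.5 beats
  dotted half = 3 beats
Sum = 4 + 1.5 + 1 + 3 + 4 + 0.5 + 3
= 17 beats


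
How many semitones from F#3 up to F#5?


Absolute semitone position = octave×12 + chromatic position
F#3: 3×12 + 6 = 42
F#5: 5×12 + 6 = 66
Difference = 66 - 42 = 24
= 24 semitones


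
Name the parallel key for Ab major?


Parallel keys share the same tonic but differ in mode
Ab major → parallel is Ab minor
= Ab minor


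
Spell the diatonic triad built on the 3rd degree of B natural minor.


Solution.
B natural minor scale: B C# D E F# G A
Diatonic triad on degree 3 stacks scale notes 3, 5, 7: D F# A
D→F# = 4 semitones; D→A = 7 semitones → major triad
= D F# A (major)


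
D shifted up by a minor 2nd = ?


Reasoning:
minor 2nd: 2 letter names, 1 semitones
Letter: D + 1 → E
Pitch: D + 1 semitones, spelled as an E → Eb
= Eb


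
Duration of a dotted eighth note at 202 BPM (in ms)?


Let's work it out.
One quarter-note beat = 60000 / BPM = 60000 / 202 ms
Dotted eighth note = 3/4 × quarter note
Duration = 3/4 × 60000 / 202 = 45000 / 202
= 222.8 ms


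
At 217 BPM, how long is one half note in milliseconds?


Working:
One quarter-note beat = 60000 / BPM = 60000 / 217 ms
Half note = 2 × quarter note
Duration = 2 × 60000 / 217 = 120000 / 217
= 553.0 ms


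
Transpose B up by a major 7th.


Solution.
major 7th: 7 letter names, 11 semitones
Letter: B + 6 → A
Pitch: B + 11 semitones, spelled as an A → A#
= A#


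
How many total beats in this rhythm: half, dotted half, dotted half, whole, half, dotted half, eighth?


Step by step:
Beat values:
  half = 2 beats
  dotted half = 3 beats
  dotted half = 3 beats
  whole = 4 beats
  half = 2 beats
  dotted half = 3 beats
  eighth = 0.5 beats
Sum = 2 + 3 + 3 + 4 + 2 + 3 + 0.5
= 17.5 beats


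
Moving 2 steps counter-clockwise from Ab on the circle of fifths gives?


Reasoning:
Each counter-clockwise step moves down a perfect 5th (= up a perfect 4th)
From Ab: Ab → Db → F#/Gb
= F#/Gb


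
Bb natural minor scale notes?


Reasoning:
Natural minor scale pattern: W-H-W-W-H-W-W (2-1-2-2-1-2-2 semitones)
Starting from Bb:
  Bb + 2 semitones → C
  C + 1 semitone → Db
  Db + 2 semitones → Eb
  Eb + 2 semitones → F
  F + 1 semitone → Gb
  Gb + 2 semitones → Ab
  Ab + 2 semitones → Bb
Scale = Bb C Db Eb F Gb Ab


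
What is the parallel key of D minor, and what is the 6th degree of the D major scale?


Parallel keys share the same tonic but differ in mode
D minor → parallel is D major
D major scale: D E F# G A B C#
= D major; 6th degree = B


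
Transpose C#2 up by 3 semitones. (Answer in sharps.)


Let's work it out.
C#2: chromatic position 1 in octave 2 → absolute = 2×12 + 1 = 25
Transpose up 3: 25 + 3 = 28
28 = 2×12 + 4 → E in octave 2
Result = E2


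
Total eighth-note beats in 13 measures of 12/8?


Solution.
Time signature 12/8: the bottom number 8 means the eighth note gets one count
The top number 12 means 12 eighth-note beats per measure
Total = 12 × 13 measures
= 156 eighth-note beats


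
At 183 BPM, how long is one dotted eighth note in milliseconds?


Solution.
One quarter-note beat = 60000 / BPM = 60000 / 183 ms
Dotted eighth note = 3/4 × quarter note
Duration = 3/4 × 60000 / 183 = 45000 / 183
= 245.9 ms


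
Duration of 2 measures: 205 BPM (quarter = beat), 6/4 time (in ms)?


Solution.
Quarter-note beat duration = 60000 / 205 ms
Beats per measure (6/4) = 6
One measure = 6 × 60000 / 205 = 360000 / 205 ms
2 measures = 2 × 360000 / 205 = 720000 / 205
= 3512.2 ms


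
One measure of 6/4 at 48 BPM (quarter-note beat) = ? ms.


Reasoning:
Quarter-note beat duration = 60000 / 48 ms
Beats per measure (6/4) = 6
One measure = 6 × 60000 / 48 = 360000 / 48 ms
= 7500.0 ms


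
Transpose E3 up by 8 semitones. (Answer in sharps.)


E3: chromatic position 4 in octave 3 → absolute = 3×12 + 4 = 40
Transpose up 8: 40 + 8 = 48
48 = 4×12 + 0 → C in octave 4
Result = C4


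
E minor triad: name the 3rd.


Let's work it out.
Minor triad = root + minor 3rd (3 semitones) + perfect 5th (7 semitones)
A triad on E stacks thirds, so the chord tones use letter names E-G-B
Root: E
Minor 3rd above E: G
Perfect 5th above E: B
The 3rd = G


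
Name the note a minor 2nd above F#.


A 2nd spans 2 letter names, so from F we land on G
A minor 2nd = 1 semitone above F#
Spell G at that pitch: G
= G


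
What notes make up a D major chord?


Major triad = root + major 3rd (4 semitones) + perfect 5th (7 semitones)
A triad on D stacks thirds, so the chord tones use letter names D-F-A
Root: D
Major 3rd above D: F#
Perfect 5th above D: A
Chord = D F# A


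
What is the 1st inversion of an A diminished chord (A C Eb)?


Reasoning:
Root position: A C Eb
1st inversion: move root up an octave
Bass note: C
Notes (bottom to top) = C Eb A


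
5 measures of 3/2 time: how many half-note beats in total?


Time signature 3/2: the bottom number 2 means the half note gets one count
The top number 3 means 3 half-note beats per measure
Total = 3 × 5 measures
= 15 half-note beats


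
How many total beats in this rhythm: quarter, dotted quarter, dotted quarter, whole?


Beat values:
  quarter = 1 beat
  dotted quarter = 1.5 beats
  dotted quarter = 1.5 beats
  whole = 4 beats
Sum = 1 + 1.5 + 1.5 + 4
= 8 beats


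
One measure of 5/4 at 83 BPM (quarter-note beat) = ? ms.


Working:
Quarter-note beat duration = 60000 / 83 ms
Beats per measure (5/4) = 5
One measure = 5 × 60000 / 83 = 300000 / 83 ms
= 3614.5 ms


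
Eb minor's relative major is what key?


Let's work it out.
The relative major shares the key signature and is a minor 3rd above the minor tonic
A minor 3rd above Eb is Gb
→ relative major of Eb minor is Gb major
= Gb major


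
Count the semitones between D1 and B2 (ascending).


Working:
Absolute semitone position = octave×12 + chromatic position
D1: 1×12 + 2 = 14
B2: 2×12 + 11 = 35
Difference = 35 - 14 = 21
= 21 semitones


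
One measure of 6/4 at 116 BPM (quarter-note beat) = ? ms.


Quarter-note beat duration = 60000 / 116 ms
Beats per measure (6/4) = 6
One measure = 6 × 60000 / 116 = 360000 / 116 ms
= 3103.4 ms


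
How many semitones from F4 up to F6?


Reasoning:
Absolute semitone position = octave×12 + chromatic position
F4: 4×12 + 5 = 53
F6: 6×12 + 5 = 77
Difference = 77 - 53 = 24
= 24 semitones


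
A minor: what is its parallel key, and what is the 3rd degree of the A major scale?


Parallel keys share the same tonic but differ in mode
A minor → parallel is A major
A major scale: A B C# D E F# G#
= A major; 3rd degree = C#


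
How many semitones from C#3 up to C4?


Working:
Absolute semitone position = octave×12 + chromatic position
C#3: 3×12 + 1 = 37
C4: 4×12 + 0 = 48
Difference = 48 - 37 = 11
= 11 semitones


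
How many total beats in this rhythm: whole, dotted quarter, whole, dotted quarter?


Beat values:
  whole = 4 beats
  dotted quarter = 1.5 beats
  whole = 4 beats
  dotted quarter = 1.5 beats
Sum = 4 + 1.5 + 4 + 1.5
= 11 beats


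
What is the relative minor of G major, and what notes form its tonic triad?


The relative minor shares the major's key signature and starts on its 6th degree
6th degree = a major 6th above the tonic; a major 6th above G is E
→ relative minor of G major is E minor
Tonic triad of E minor = root + minor 3rd + perfect 5th = E G B
= E minor; triad = E G B


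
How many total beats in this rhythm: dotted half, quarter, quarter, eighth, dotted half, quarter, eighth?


Solution.
Beat values:
  dotted half = 3 beats
  quarter = 1 beat
  quarter = 1 beat
  eighth = 0.5 beats
  dotted half = 3 beats
  quarter = 1 beat
  eighth = 0.5 beats
Sum = 3 + 1 + 1 + 0.5 + 3 + 1 + 0.5
= 10 beats


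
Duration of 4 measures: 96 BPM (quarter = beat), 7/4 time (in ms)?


Quarter-note beat duration = 60000 / 96 ms
Beats per measure (7/4) = 7
One measure = 7 × 60000 / 96 = 420000 / 96 ms
4 measures = 4 × 420000 / 96 = 1680000 / 96
= 17500.0 ms


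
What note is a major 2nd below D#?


Step by step:
A 2nd spans 2 letter names, so from D we land on C
A major 2nd = 2 semitones below D#
Spell C at that pitch: C#
= C#


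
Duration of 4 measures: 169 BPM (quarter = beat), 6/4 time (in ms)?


Working:
Quarter-note beat duration = 60000 / 169 ms
Beats per measure (6/4) = 6
One measure = 6 × 60000 / 169 = 360000 / 169 ms
4 measures = 4 × 360000 / 169 = 1440000 / 169
= 8520.7 ms


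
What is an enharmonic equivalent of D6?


Let's work it out.
Enharmonic notes sound the same pitch but are spelled with different letter names
D and Ebb name the same pitch class
= Ebb6


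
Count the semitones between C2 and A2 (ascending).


Absolute semitone position = octave×12 + chromatic position
C2: 2×12 + 0 = 24
A2: 2×12 + 9 = 33
Difference = 33 - 24 = 9
= 9 semitones


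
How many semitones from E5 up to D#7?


Absolute semitone position = octave×12 + chromatic position
E5: 5×12 + 4 = 64
D#7: 7×12 + 3 = 87
Difference = 87 - 64 = 23
= 23 semitones


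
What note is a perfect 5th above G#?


Reasoning:
A 5th spans 5 letter names, so from G we land on D
A perfect 5th = 7 semitones above G#
Spell D at that pitch: D#
= D#


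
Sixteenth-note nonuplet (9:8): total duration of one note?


Step by step:
Nonuplet: 9 notes occupy the space of 8 sixteenth notes
Space = 8 × 1/4 = 2 beats
Each nonuplet note = 2 / 9 = 2/9 beats
= 2/9 beats


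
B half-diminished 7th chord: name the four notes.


Half-diminished 7th chord = root + minor 3rd + diminished 5th + minor 7th
Seventh chords stack in thirds, so the letter names are B-D-F-A
Root: B
Minor 3rd above B: D
Diminished 5th above B: F
Minor 7th above B: A
Chord = B D F A


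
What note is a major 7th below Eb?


Let's work it out.
A 7th spans 7 letter names, so from E we land on F
A major 7th = 11 semitones below Eb
Spell F at that pitch: Fb
= Fb


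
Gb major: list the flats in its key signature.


Working:
Flat major keys: C(0), F(1), Bb(2), Eb(3), Ab(4), Db(5), Gb(6), Cb(7)
Gb major has 6 flats
Order of flats: Bb Eb Ab Db Gb Cb Fb → first 6: Bb, Eb, Ab, Db, Gb, Cb
= Bb, Eb, Ab, Db, Gb, Cb


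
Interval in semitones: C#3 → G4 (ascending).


Working:
Absolute semitone position = octave×12 + chromatic position
C#3: 3×12 + 1 = 37
G4: 4×12 + 7 = 55
Difference = 55 - 37 = 18
= 18 semitones


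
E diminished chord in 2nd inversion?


Root position: E G Bb
2nd inversion: move root and 3rd up an octave
Bass note: Bb
Notes (bottom to top) = Bb E G


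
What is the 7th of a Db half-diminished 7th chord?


Solution.
Half-diminished 7th chord = root + minor 3rd + diminished 5th + minor 7th
Seventh chords stack in thirds, so the letter names are D-F-A-C
Root: Db
Minor 3rd above Db: Fb
Diminished 5th above Db: Abb
Minor 7th above Db: Cb
The 7th = Cb


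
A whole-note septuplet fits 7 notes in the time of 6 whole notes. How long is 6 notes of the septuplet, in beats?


Solution.
Septuplet: 7 notes occupy the space of 6 whole notes
Space = 6 × 4 = 24 beats
Each septuplet note = 24 / 7 = 24/7 beats
6 notes = 6 × 24/7 = 144/7
= 144/7 beats


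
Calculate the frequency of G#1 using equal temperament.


f = 440 × 2^(n/12) where n = semitones from A4
G#1: -37 semitones from A4
f = 440 × 2^(-37/12)
f = 51.91 Hz


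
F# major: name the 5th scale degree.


Step by step:
Major scale pattern: W-W-H-W-W-W-H (2-2-1-2-2-2-1 semitones)
Starting from F#:
  F# + 2 semitones → G#
  G# + 2 semitones → A#
  A# + 1 semitone → B
  B + 2 semitones → C#
  C# + 2 semitones → D#
  D# + 2 semitones → E#
  E# + 1 semitone → F#
Scale: F# G# A# B C# D# E#
Degree 5 = C#


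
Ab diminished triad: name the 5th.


Working:
Diminished triad = root + minor 3rd (3 semitones) + diminished 5th (6 semitones)
A triad on Ab stacks thirds, so the chord tones use letter names A-C-E
Root: Ab
Minor 3rd above Ab: Cb
Diminished 5th above Ab: Ebb
The 5th = Ebb


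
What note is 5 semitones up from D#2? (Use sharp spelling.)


Reasoning:
D#2: chromatic position 3 in octave 2 → absolute = 2×12 + 3 = 27
Transpose up 5: 27 + 5 = 32
32 = 2×12 + 8 → G# in octave 2
Result = G#2


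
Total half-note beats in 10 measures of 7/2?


Reasoning:
Time signature 7/2: the bottom number 2 means the half note gets one count
The top number 7 means 7 half-note beats per measure
Total = 7 × 10 measures
= 70 half-note beats


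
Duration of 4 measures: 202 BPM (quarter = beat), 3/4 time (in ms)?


Reasoning:
Quarter-note beat duration = 60000 / 202 ms
Beats per measure (3/4) = 3
One measure = 3 × 60000 / 202 = 180000 / 202 ms
4 measures = 4 × 180000 / 202 = 720000 / 202
= 3564.4 ms


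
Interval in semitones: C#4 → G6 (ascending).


Reasoning:
Absolute semitone position = octave×12 + chromatic position
C#4: 4×12 + 1 = 49
G6: 6×12 + 7 = 79
Difference = 79 - 49 = 30
= 30 semitones


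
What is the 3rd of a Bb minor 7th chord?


Minor 7th chord = root + minor 3rd + perfect 5th + minor 7th
Seventh chords stack in thirds, so the letter names are B-D-F-A
Root: Bb
Minor 3rd above Bb: Db
Perfect 5th above Bb: F
Minor 7th above Bb: Ab
The 3rd = Db


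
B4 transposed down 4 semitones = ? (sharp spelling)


Solution.
B4: chromatic position 11 in octave 4 → absolute = 4×12 + 11 = 59
Transpose down 4: 59 - 4 = 55
55 = 4×12 + 7 → G in octave 4
Result = G4


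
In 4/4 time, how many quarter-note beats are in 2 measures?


Time signature 4/4: the bottom number 4 means the quarter note gets one count
The top number 4 means 4 quarter-note beats per measure
Total = 4 × 2 measures
= 8 quarter-note beats


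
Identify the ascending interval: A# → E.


Working:
Letter names: A → E spans 5 letter names → a 5th
Semitones: A# → E = 6 half-steps
A 5th of 6 semitones is a diminished 5th
= diminished 5th


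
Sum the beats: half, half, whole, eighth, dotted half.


Reasoning:
Beat values:
  half = 2 beats
  half = 2 beats
  whole = 4 beats
  eighth = 0.5 beats
  dotted half = 3 beats
Sum = 2 + 2 + 4 + 0.5 + 3
= 11.5 beats


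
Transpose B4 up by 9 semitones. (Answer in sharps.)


Working:
B4: chromatic position 11 in octave 4 → absolute = 4×12 + 11 = 59
Transpose up 9: 59 + 9 = 68
68 = 5×12 + 8 → G# in octave 5
Result = G#5


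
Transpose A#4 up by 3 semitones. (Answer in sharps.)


Let's work it out.
A#4: chromatic position 10 in octave 4 → absolute = 4×12 + 10 = 58
Transpose up 3: 58 + 3 = 61
61 = 5×12 + 1 → C# in octave 5
Result = C#5


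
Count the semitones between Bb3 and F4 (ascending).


Absolute semitone position = octave×12 + chromatic position
Bb3: 3×12 + 10 = 46
F4: 4×12 + 5 = 53
Difference = 53 - 46 = 7
= 7 semitones


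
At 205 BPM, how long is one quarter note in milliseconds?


Let's work it out.
One quarter-note beat = 60000 / BPM = 60000 / 205 ms
Duration = 60000 / 205
= 292.7 ms


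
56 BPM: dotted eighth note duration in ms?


Step by step:
One quarter-note beat = 60000 / BPM = 60000 / 56 ms
Dotted eighth note = 3/4 × quarter note
Duration = 3/4 × 60000 / 56 = 45000 / 56
= 803.6 ms


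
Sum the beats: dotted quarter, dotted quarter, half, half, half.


Beat values:
  dotted quarter = 1.5 beats
  dotted quarter = 1.5 beats
  half = 2 beats
  half = 2 beats
  half = 2 beats
Sum = 1.5 + 1.5 + 2 + 2 + 2
= 9 beats


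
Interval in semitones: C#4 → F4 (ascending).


Solution.
Absolute semitone position = octave×12 + chromatic position
C#4: 4×12 + 1 = 49
F4: 4×12 + 5 = 53
Difference = 53 - 49 = 4
= 4 semitones


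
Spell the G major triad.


Major triad = root + major 3rd (4 semitones) + perfect 5th (7 semitones)
A triad on G stacks thirds, so the chord tones use letter names G-B-D
Root: G
Major 3rd above G: B
Perfect 5th above G: D
Chord = G B D


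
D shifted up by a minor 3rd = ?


minor 3rd: 3 letter names, 3 semitones
Letter: D + 2 → F
Pitch: D + 3 semitones, spelled as an F → F
= F


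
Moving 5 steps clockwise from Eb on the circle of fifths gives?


Reasoning:
Each clockwise step on the circle of fifths moves up a perfect 5th
From Eb: Eb → Bb → F → C → G → D
= D


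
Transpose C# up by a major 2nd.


major 2nd: 2 letter names, 2 semitones
Letter: C + 1 → D
Pitch: C# + 2 semitones, spelled as a D → D#
= D#


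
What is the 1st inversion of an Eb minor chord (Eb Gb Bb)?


Reasoning:
Root position: Eb Gb Bb
1st inversion: move root up an octave
Bass note: Gb
Notes (bottom to top) = Gb Bb Eb


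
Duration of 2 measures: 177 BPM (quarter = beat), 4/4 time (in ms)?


Let's work it out.
Quarter-note beat duration = 60000 / 177 ms
Beats per measure (4/4) = 4
One measure = 4 × 60000 / 177 = 240000 / 177 ms
2 measures = 2 × 240000 / 177 = 480000 / 177
= 2711.9 ms


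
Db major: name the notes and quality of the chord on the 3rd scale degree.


Db major scale: Db Eb F Gb Ab Bb C
Diatonic triad on degree 3 stacks scale notes 3, 5, 7: F Ab C
F→Ab = 3 semitones; F→C = 7 semitones → minor triad
= F Ab C (minor)


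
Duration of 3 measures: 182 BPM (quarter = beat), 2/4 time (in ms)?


Quarter-note beat duration = 60000 / 182 ms
Beats per measure (2/4) = 2
One measure = 2 × 60000 / 182 = 120000 / 182 ms
3 measures = 3 × 120000 / 182 = 360000 / 182
= 1978.0 ms


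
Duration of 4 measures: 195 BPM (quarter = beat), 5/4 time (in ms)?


Working:
Quarter-note beat duration = 60000 / 195 ms
Beats per measure (5/4) = 5
One measure = 5 × 60000 / 195 = 300000 / 195 ms
4 measures = 4 × 300000 / 195 = 1200000 / 195
= 6153.8 ms


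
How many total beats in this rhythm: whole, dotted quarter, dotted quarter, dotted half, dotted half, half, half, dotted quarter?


Working:
Beat values:
  whole = 4 beats
  dotted quarter = 1.5 beats
  dotted quarter = 1.5 beats
  dotted half = 3 beats
  dotted half = 3 beats
  half = 2 beats
  half = 2 beats
  dotted quarter = 1.5 beats
Sum = 4 + 1.5 + 1.5 + 3 + 3 + 2 + 2 + 1.5
= 18.5 beats


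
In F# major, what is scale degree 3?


Major scale pattern: W-W-H-W-W-W-H (2-2-1-2-2-2-1 semitones)
Starting from F#:
  F# + 2 semitones → G#
  G# + 2 semitones → A#
  A# + 1 semitone → B
  B + 2 semitones → C#
  C# + 2 semitones → D#
  D# + 2 semitones → E#
  E# + 1 semitone → F#
Scale: F# G# A# B C# D# E#
Degree 3 = A#


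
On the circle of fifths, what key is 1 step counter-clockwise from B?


Each counter-clockwise step moves down a perfect 5th (= up a perfect 4th)
From B: B → E
= E


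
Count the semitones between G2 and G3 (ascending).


Working:
Absolute semitone position = octave×12 + chromatic position
G2: 2×12 + 7 = 31
G3: 3×12 + 7 = 43
Difference = 43 - 31 = 12
= 12 semitones


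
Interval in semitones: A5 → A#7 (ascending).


Reasoning:
Absolute semitone position = octave×12 + chromatic position
A5: 5×12 + 9 = 69
A#7: 7×12 + 10 = 94
Difference = 94 - 69 = 25
= 25 semitones


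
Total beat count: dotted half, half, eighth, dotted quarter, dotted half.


Working:
Beat values:
  dotted half = 3 beats
  half = 2 beats
  eighth = 0.5 beats
  dotted quarter = 1.5 beats
  dotted half = 3 beats
Sum = 3 + 2 + 0.5 + 1.5 + 3
= 10 beats


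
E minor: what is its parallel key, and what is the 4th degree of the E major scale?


Step by step:
Parallel keys share the same tonic but differ in mode
E minor → parallel is E major
E major scale: E F# G# A B C# D#
= E major; 4th degree = A


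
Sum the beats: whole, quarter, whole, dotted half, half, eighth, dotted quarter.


Let's work it out.
Beat values:
  whole = 4 beats
  quarter = 1 beat
  whole = 4 beats
  dotted half = 3 beats
  half = 2 beats
  eighth = 0.5 beats
  dotted quarter = 1.5 beats
Sum = 4 + 1 + 4 + 3 + 2 + 0.5 + 1.5
= 16 beats


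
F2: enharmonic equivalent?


Solution.
Enharmonic notes sound the same pitch but are spelled with different letter names
F and Gbb name the same pitch class
= Gbb2


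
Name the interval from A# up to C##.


Letter names: A → C spans 3 letter names → a 3rd
Semitones: A# → C## = 4 half-steps
A 3rd of 4 semitones is a major 3rd
= major 3rd


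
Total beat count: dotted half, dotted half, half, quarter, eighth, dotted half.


Step by step:
Beat values:
  dotted half = 3 beats
  dotted half = 3 beats
  half = 2 beats
  quarter = 1 beat
  eighth = 0.5 beats
  dotted half = 3 beats
Sum = 3 + 3 + 2 + 1 + 0.5 + 3
= 12.5 beats


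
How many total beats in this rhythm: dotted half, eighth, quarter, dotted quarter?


Reasoning:
Beat values:
  dotted half = 3 beats
  eighth = 0.5 beats
  quarter = 1 beat
  dotted quarter = 1.5 beats
Sum = 3 + 0.5 + 1 + 1.5
= 6 beats


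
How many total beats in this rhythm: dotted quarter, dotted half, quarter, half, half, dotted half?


Step by step:
Beat values:
  dotted quarter = 1.5 beats
  dotted half = 3 beats
  quarter = 1 beat
  half = 2 beats
  half = 2 beats
  dotted half = 3 beats
Sum = 1.5 + 3 + 1 + 2 + 2 + 3
= 12.5 beats


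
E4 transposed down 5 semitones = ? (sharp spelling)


Step by step:
E4: chromatic position 4 in octave 4 → absolute = 4×12 + 4 = 52
Transpose down 5: 52 - 5 = 47
47 = 3×12 + 11 → B in octave 3
Result = B3


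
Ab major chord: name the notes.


Step by step:
Major triad = root + major 3rd (4 semitones) + perfect 5th (7 semitones)
A triad on Ab stacks thirds, so the chord tones use letter names A-C-E
Root: Ab
Major 3rd above Ab: C
Perfect 5th above Ab: Eb
Chord = Ab C Eb


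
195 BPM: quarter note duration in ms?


Working:
One quarter-note beat = 60000 / BPM = 60000 / 195 ms
Duration = 60000 / 195
= 307.7 ms


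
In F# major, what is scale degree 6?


Solution.
Major scale pattern: W-W-H-W-W-W-H (2-2-1-2-2-2-1 semitones)
Starting from F#:
  F# + 2 semitones → G#
  G# + 2 semitones → A#
  A# + 1 semitone → B
  B + 2 semitones → C#
  C# + 2 semitones → D#
  D# + 2 semitones → E#
  E# + 1 semitone → F#
Scale: F# G# A# B C# D# E#
Degree 6 = D#


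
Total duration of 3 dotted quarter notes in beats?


Reasoning:
Base quarter note = 1 beat
Dot 1 adds half the previous value: +1/2
One dotted quarter = 1 + 1/2 = 3/2
3 of them = 3 × 3/2 = 9/2
= 9/2 beats


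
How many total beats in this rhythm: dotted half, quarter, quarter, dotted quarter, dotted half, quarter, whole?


Working:
Beat values:
  dotted half = 3 beats
  quarter = 1 beat
  quarter = 1 beat
  dotted quarter = 1.5 beats
  dotted half = 3 beats
  quarter = 1 beat
  whole = 4 beats
Sum = 3 + 1 + 1 + 1.5 + 3 + 1 + 4
= 14.5 beats


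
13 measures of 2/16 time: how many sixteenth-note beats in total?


Solution.
Time signature 2/16: the bottom number 16 means the sixteenth note gets one count
The top number 2 means 2 sixteenth-note beats per measure
Total = 2 × 13 measures
= 26 sixteenth-note beats


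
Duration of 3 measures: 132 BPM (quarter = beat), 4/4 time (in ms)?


Let's work it out.
Quarter-note beat duration = 60000 / 132 ms
Beats per measure (4/4) = 4
One measure = 4 × 60000 / 132 = 240000 / 132 ms
3 measures = 3 × 240000 / 132 = 720000 / 132
= 5454.5 ms


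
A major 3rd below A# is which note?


Let's work it out.
A 3rd spans 3 letter names, so from A we land on F
A major 3rd = 4 semitones below A#
Spell F at that pitch: F#
= F#


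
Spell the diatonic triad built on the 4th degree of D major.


D major scale: D E F# G A B C#
Diatonic triad on degree 4 stacks scale notes 4, 6, 1: G B D
G→B = 4 semitones; G→D = 7 semitones → major triad
= G B D (major)


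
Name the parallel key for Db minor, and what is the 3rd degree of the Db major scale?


Reasoning:
Parallel keys share the same tonic but differ in mode
Db minor → parallel is Db major
Db major scale: Db Eb F Gb Ab Bb C
= Db major; 3rd degree = F


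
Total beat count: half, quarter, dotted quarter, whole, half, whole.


Working:
Beat values:
  half = 2 beats
  quarter = 1 beat
  dotted quarter = 1.5 beats
  whole = 4 beats
  half = 2 beats
  whole = 4 beats
Sum = 2 + 1 + 1.5 + 4 + 2 + 4
= 14.5 beats


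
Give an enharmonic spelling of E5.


Enharmonic notes sound the same pitch but are spelled with different letter names
E and D## name the same pitch class
= D##5


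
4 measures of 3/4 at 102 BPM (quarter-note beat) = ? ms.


Quarter-note beat duration = 60000 / 102 ms
Beats per measure (3/4) = 3
One measure = 3 × 60000 / 102 = 180000 / 102 ms
4 measures = 4 × 180000 / 102 = 720000 / 102
= 7058.8 ms


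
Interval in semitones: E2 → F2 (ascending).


Absolute semitone position = octave×12 + chromatic position
E2: 2×12 + 4 = 28
F2: 2×12 + 5 = 29
Difference = 29 - 28 = 1
= 1 semitone


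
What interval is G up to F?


Working:
Letter names: G → F spans 7 letter names → a 7th
Semitones: G → F = 10 half-steps
A 7th of 10 semitones is a minor 7th
= minor 7th


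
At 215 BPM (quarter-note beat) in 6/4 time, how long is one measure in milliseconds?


Reasoning:
Quarter-note beat duration = 60000 / 215 ms
Beats per measure (6/4) = 6
One measure = 6 × 60000 / 215 = 360000 / 215 ms
= 1674.4 ms


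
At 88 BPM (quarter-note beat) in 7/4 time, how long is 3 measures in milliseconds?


Let's work it out.
Quarter-note beat duration = 60000 / 88 ms
Beats per measure (7/4) = 7
One measure = 7 × 60000 / 88 = 420000 / 88 ms
3 measures = 3 × 420000 / 88 = 1260000 / 88
= 14318.2 ms


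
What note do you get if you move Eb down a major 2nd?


major 2nd: 2 letter names, 2 semitones
Letter: E - 1 → D
Pitch: Eb - 2 semitones, spelled as a D → Db
= Db


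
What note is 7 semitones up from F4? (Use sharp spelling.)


F4: chromatic position 5 in octave 4 → absolute = 4×12 + 5 = 53
Transpose up 7: 53 + 7 = 60
60 = 5×12 + 0 → C in octave 5
Result = C5


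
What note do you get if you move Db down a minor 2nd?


minor 2nd: 2 letter names, 1 semitones
Letter: D - 1 → C
Pitch: Db - 1 semitones, spelled as a C → C
= C


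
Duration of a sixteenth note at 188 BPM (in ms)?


Working:
One quarter-note beat = 60000 / BPM = 60000 / 188 ms
Sixteenth note = 1/4 × quarter note
Duration = 1/4 × 60000 / 188 = 15000 / 188
= 79.8 ms


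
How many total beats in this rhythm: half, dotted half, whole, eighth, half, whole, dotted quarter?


Working:
Beat values:
  half = 2 beats
  dotted half = 3 beats
  whole = 4 beats
  eighth = 0.5 beats
  half = 2 beats
  whole = 4 beats
  dotted quarter = 1.5 beats
Sum = 2 + 3 + 4 + 0.5 + 2 + 4 + 1.5
= 17 beats


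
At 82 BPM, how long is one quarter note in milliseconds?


Let's work it out.
One quarter-note beat = 60000 / BPM = 60000 / 82 ms
Duration = 60000 / 82
= 731.7 ms


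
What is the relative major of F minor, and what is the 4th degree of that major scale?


Let's work it out.
The relative major shares the key signature and is a minor 3rd above the minor tonic
A minor 3rd above F is Ab
→ relative major of F minor is Ab major
Ab major scale: Ab Bb C Db Eb F G
= Ab major; 4th degree = Db


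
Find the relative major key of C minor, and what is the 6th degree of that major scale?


Reasoning:
The relative major shares the key signature and is a minor 3rd above the minor tonic
A minor 3rd above C is Eb
→ relative major of C minor is Eb major
Eb major scale: Eb F G Ab Bb C D
= Eb major; 6th degree = C


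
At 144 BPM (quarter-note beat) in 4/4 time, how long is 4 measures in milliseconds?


Working:
Quarter-note beat duration = 60000 / 144 ms
Beats per measure (4/4) = 4
One measure = 4 × 60000 / 144 = 240000 / 144 ms
4 measures = 4 × 240000 / 144 = 960000 / 144
= 6666.7 ms


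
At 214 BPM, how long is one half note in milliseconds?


One quarter-note beat = 60000 / BPM = 60000 / 214 ms
Half note = 2 × quarter note
Duration = 2 × 60000 / 214 = 120000 / 214
= 560.7 ms


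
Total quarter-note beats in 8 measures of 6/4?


Working:
Time signature 6/4: the bottom number 4 means the quarter note gets one count
The top number 6 means 6 quarter-note beats per measure
Total = 6 × 8 measures
= 48 quarter-note beats


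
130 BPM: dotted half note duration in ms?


Solution.
One quarter-note beat = 60000 / BPM = 60000 / 130 ms
Dotted half note = 3 × quarter note
Duration = 3 × 60000 / 130 = 180000 / 130
= 1384.6 ms


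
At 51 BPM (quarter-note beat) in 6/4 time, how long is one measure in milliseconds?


Quarter-note beat duration = 60000 / 51 ms
Beats per measure (6/4) = 6
One measure = 6 × 60000 / 51 = 360000 / 51 ms
= 7058.8 ms


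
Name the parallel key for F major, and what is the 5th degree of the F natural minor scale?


Solution.
Parallel keys share the same tonic but differ in mode
F major → parallel is F minor
F natural minor scale: F G Ab Bb C Db Eb
= F minor; 5th degree = C


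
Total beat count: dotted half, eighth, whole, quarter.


Beat values:
  dotted half = 3 beats
  eighth = 0.5 beats
  whole = 4 beats
  quarter = 1 beat
Sum = 3 + 0.5 + 4 + 1
= 8.5 beats


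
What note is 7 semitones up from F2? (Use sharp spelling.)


Let's work it out.
F2: chromatic position 5 in octave 2 → absolute = 2×12 + 5 = 29
Transpose up 7: 29 + 7 = 36
36 = 3×12 + 0 → C in octave 3
Result = C3


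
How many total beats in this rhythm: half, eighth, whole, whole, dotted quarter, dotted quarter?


Let's work it out.
Beat values:
  half = 2 beats
  eighth = 0.5 beats
  whole = 4 beats
  whole = 4 beats
  dotted quarter = 1.5 beats
  dotted quarter = 1.5 beats
Sum = 2 + 0.5 + 4 + 4 + 1.5 + 1.5
= 13.5 beats


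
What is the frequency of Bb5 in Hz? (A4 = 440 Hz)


f = 440 × 2^(n/12) where n = semitones from A4
Bb5: 13 semitones from A4
f = 440 × 2^(13/12)
f = 932.33 Hz


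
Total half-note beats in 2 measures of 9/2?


Time signature 9/2: the bottom number 2 means the half note gets one count
The top number 9 means 9 half-note beats per measure
Total = 9 × 2 measures
= 18 half-note beats


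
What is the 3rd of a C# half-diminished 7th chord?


Let's work it out.
Half-diminished 7th chord = root + minor 3rd + diminished 5th + minor 7th
Seventh chords stack in thirds, so the letter names are C-E-G-B
Root: C#
Minor 3rd above C#: E
Diminished 5th above C#: G
Minor 7th above C#: B
The 3rd = E


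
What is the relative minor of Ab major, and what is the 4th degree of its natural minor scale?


Reasoning:
The relative minor shares the major's key signature and starts on its 6th degree
6th degree = a major 6th above the tonic; a major 6th above Ab is F
→ relative minor of Ab major is F minor
F natural minor scale: F G Ab Bb C Db Eb
= F minor; 4th degree = Bb


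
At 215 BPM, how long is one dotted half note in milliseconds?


Solution.
One quarter-note beat = 60000 / BPM = 60000 / 215 ms
Dotted half note = 3 × quarter note
Duration = 3 × 60000 / 215 = 180000 / 215
= 837.2 ms
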